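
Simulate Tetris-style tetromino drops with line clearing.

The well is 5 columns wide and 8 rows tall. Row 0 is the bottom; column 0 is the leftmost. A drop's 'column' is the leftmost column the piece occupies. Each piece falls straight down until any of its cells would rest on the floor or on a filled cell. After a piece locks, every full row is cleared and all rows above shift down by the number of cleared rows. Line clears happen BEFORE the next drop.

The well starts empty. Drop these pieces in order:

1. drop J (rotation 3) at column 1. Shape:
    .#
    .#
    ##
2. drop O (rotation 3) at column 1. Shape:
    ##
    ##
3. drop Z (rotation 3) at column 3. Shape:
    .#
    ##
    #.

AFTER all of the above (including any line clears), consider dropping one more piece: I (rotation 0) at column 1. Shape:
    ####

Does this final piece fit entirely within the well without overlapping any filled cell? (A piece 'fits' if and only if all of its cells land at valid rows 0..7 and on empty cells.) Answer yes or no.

Drop 1: J rot3 at col 1 lands with bottom-row=0; cleared 0 line(s) (total 0); column heights now [0 1 3 0 0], max=3
Drop 2: O rot3 at col 1 lands with bottom-row=3; cleared 0 line(s) (total 0); column heights now [0 5 5 0 0], max=5
Drop 3: Z rot3 at col 3 lands with bottom-row=0; cleared 0 line(s) (total 0); column heights now [0 5 5 2 3], max=5
Test piece I rot0 at col 1 (width 4): heights before test = [0 5 5 2 3]; fits = True

Answer: yes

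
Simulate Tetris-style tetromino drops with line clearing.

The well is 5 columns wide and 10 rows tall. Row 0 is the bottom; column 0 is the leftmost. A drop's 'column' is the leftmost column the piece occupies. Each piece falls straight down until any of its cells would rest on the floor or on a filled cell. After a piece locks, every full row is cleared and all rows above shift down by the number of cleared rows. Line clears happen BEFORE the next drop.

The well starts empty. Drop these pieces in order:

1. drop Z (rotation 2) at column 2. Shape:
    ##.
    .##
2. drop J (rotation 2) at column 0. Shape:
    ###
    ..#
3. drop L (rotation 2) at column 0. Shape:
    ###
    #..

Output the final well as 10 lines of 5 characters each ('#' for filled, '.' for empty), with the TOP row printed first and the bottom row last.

Answer: .....
.....
.....
.....
###..
#....
###..
..#..
..##.
...##

Derivation:
Drop 1: Z rot2 at col 2 lands with bottom-row=0; cleared 0 line(s) (total 0); column heights now [0 0 2 2 1], max=2
Drop 2: J rot2 at col 0 lands with bottom-row=2; cleared 0 line(s) (total 0); column heights now [4 4 4 2 1], max=4
Drop 3: L rot2 at col 0 lands with bottom-row=4; cleared 0 line(s) (total 0); column heights now [6 6 6 2 1], max=6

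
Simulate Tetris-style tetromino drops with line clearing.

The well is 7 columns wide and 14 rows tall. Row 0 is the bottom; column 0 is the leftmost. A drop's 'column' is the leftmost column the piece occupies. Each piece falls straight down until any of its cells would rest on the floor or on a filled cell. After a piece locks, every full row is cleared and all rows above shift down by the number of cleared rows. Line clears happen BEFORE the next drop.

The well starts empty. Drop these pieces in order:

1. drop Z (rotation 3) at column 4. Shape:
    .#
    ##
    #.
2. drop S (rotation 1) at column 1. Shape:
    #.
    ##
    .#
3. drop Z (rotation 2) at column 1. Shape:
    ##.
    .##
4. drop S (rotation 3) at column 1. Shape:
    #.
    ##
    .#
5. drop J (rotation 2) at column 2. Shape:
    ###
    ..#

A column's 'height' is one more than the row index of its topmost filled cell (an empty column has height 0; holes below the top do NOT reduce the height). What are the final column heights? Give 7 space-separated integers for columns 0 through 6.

Answer: 0 7 7 7 7 3 0

Derivation:
Drop 1: Z rot3 at col 4 lands with bottom-row=0; cleared 0 line(s) (total 0); column heights now [0 0 0 0 2 3 0], max=3
Drop 2: S rot1 at col 1 lands with bottom-row=0; cleared 0 line(s) (total 0); column heights now [0 3 2 0 2 3 0], max=3
Drop 3: Z rot2 at col 1 lands with bottom-row=2; cleared 0 line(s) (total 0); column heights now [0 4 4 3 2 3 0], max=4
Drop 4: S rot3 at col 1 lands with bottom-row=4; cleared 0 line(s) (total 0); column heights now [0 7 6 3 2 3 0], max=7
Drop 5: J rot2 at col 2 lands with bottom-row=5; cleared 0 line(s) (total 0); column heights now [0 7 7 7 7 3 0], max=7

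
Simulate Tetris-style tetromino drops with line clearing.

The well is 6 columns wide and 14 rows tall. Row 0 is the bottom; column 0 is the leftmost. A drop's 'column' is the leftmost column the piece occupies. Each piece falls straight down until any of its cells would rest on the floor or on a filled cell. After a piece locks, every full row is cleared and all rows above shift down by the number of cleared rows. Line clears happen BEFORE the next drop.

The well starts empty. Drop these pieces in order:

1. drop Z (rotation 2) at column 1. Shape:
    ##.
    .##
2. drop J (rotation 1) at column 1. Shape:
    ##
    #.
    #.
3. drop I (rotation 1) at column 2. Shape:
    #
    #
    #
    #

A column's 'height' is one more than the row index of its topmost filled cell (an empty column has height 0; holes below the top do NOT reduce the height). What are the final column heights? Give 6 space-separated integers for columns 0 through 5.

Answer: 0 5 9 1 0 0

Derivation:
Drop 1: Z rot2 at col 1 lands with bottom-row=0; cleared 0 line(s) (total 0); column heights now [0 2 2 1 0 0], max=2
Drop 2: J rot1 at col 1 lands with bottom-row=2; cleared 0 line(s) (total 0); column heights now [0 5 5 1 0 0], max=5
Drop 3: I rot1 at col 2 lands with bottom-row=5; cleared 0 line(s) (total 0); column heights now [0 5 9 1 0 0], max=9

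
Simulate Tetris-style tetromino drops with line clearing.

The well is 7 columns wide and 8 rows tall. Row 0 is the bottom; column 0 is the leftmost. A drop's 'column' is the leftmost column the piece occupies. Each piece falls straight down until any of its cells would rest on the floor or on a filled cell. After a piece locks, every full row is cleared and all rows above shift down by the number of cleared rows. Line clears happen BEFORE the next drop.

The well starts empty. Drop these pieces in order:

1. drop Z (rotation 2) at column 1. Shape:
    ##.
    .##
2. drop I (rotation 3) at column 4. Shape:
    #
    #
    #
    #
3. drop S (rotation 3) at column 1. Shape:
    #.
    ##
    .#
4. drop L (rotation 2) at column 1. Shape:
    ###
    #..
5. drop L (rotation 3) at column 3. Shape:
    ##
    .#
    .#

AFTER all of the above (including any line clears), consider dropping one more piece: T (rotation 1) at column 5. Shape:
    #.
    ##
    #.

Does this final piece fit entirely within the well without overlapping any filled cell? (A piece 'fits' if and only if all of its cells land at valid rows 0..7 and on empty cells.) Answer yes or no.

Answer: yes

Derivation:
Drop 1: Z rot2 at col 1 lands with bottom-row=0; cleared 0 line(s) (total 0); column heights now [0 2 2 1 0 0 0], max=2
Drop 2: I rot3 at col 4 lands with bottom-row=0; cleared 0 line(s) (total 0); column heights now [0 2 2 1 4 0 0], max=4
Drop 3: S rot3 at col 1 lands with bottom-row=2; cleared 0 line(s) (total 0); column heights now [0 5 4 1 4 0 0], max=5
Drop 4: L rot2 at col 1 lands with bottom-row=5; cleared 0 line(s) (total 0); column heights now [0 7 7 7 4 0 0], max=7
Drop 5: L rot3 at col 3 lands with bottom-row=5; cleared 0 line(s) (total 0); column heights now [0 7 7 8 8 0 0], max=8
Test piece T rot1 at col 5 (width 2): heights before test = [0 7 7 8 8 0 0]; fits = True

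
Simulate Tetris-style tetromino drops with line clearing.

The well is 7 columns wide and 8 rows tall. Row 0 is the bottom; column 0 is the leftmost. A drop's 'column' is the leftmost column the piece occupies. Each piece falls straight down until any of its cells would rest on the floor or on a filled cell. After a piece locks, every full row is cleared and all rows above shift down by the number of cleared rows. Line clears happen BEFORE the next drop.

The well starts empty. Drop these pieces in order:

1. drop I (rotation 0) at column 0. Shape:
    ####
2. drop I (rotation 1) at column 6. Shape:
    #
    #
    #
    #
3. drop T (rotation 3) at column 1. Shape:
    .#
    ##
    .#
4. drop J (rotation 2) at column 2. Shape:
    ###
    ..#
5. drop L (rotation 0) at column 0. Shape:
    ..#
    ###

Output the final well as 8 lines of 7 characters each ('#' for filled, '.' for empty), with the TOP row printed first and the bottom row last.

Answer: .......
..#....
###....
..###..
..#.#.#
.##...#
..#...#
####..#

Derivation:
Drop 1: I rot0 at col 0 lands with bottom-row=0; cleared 0 line(s) (total 0); column heights now [1 1 1 1 0 0 0], max=1
Drop 2: I rot1 at col 6 lands with bottom-row=0; cleared 0 line(s) (total 0); column heights now [1 1 1 1 0 0 4], max=4
Drop 3: T rot3 at col 1 lands with bottom-row=1; cleared 0 line(s) (total 0); column heights now [1 3 4 1 0 0 4], max=4
Drop 4: J rot2 at col 2 lands with bottom-row=3; cleared 0 line(s) (total 0); column heights now [1 3 5 5 5 0 4], max=5
Drop 5: L rot0 at col 0 lands with bottom-row=5; cleared 0 line(s) (total 0); column heights now [6 6 7 5 5 0 4], max=7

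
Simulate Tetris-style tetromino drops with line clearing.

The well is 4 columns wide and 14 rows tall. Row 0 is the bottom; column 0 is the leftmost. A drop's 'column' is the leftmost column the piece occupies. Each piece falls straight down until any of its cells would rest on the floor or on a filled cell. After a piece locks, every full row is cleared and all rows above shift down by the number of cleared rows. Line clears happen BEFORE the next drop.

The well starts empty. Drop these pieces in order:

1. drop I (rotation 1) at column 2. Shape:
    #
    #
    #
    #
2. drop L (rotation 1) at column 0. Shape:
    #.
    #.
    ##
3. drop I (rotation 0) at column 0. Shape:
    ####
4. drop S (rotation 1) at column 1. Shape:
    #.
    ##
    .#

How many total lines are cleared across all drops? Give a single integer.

Drop 1: I rot1 at col 2 lands with bottom-row=0; cleared 0 line(s) (total 0); column heights now [0 0 4 0], max=4
Drop 2: L rot1 at col 0 lands with bottom-row=0; cleared 0 line(s) (total 0); column heights now [3 1 4 0], max=4
Drop 3: I rot0 at col 0 lands with bottom-row=4; cleared 1 line(s) (total 1); column heights now [3 1 4 0], max=4
Drop 4: S rot1 at col 1 lands with bottom-row=4; cleared 0 line(s) (total 1); column heights now [3 7 6 0], max=7

Answer: 1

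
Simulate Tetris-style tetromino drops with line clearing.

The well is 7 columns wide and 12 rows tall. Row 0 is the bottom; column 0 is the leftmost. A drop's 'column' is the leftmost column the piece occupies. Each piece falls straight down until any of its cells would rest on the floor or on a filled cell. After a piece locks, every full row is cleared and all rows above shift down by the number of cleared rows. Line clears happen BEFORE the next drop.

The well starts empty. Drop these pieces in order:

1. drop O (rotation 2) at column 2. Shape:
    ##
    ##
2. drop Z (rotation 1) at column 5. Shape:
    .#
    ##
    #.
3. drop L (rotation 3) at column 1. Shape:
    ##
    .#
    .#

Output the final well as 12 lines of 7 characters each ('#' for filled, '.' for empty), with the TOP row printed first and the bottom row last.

Answer: .......
.......
.......
.......
.......
.......
.......
.##....
..#....
..#...#
..##.##
..##.#.

Derivation:
Drop 1: O rot2 at col 2 lands with bottom-row=0; cleared 0 line(s) (total 0); column heights now [0 0 2 2 0 0 0], max=2
Drop 2: Z rot1 at col 5 lands with bottom-row=0; cleared 0 line(s) (total 0); column heights now [0 0 2 2 0 2 3], max=3
Drop 3: L rot3 at col 1 lands with bottom-row=2; cleared 0 line(s) (total 0); column heights now [0 5 5 2 0 2 3], max=5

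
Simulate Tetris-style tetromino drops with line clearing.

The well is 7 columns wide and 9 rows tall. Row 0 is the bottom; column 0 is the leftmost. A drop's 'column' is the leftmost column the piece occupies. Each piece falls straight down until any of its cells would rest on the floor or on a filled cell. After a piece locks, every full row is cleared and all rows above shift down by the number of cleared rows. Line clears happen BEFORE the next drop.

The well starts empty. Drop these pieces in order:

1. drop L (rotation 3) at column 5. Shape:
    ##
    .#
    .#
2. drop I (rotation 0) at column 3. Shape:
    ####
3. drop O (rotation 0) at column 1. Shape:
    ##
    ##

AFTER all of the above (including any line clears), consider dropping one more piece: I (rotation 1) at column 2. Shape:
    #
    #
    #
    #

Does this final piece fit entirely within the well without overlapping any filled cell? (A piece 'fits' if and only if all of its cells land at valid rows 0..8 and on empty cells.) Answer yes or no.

Answer: yes

Derivation:
Drop 1: L rot3 at col 5 lands with bottom-row=0; cleared 0 line(s) (total 0); column heights now [0 0 0 0 0 3 3], max=3
Drop 2: I rot0 at col 3 lands with bottom-row=3; cleared 0 line(s) (total 0); column heights now [0 0 0 4 4 4 4], max=4
Drop 3: O rot0 at col 1 lands with bottom-row=0; cleared 0 line(s) (total 0); column heights now [0 2 2 4 4 4 4], max=4
Test piece I rot1 at col 2 (width 1): heights before test = [0 2 2 4 4 4 4]; fits = True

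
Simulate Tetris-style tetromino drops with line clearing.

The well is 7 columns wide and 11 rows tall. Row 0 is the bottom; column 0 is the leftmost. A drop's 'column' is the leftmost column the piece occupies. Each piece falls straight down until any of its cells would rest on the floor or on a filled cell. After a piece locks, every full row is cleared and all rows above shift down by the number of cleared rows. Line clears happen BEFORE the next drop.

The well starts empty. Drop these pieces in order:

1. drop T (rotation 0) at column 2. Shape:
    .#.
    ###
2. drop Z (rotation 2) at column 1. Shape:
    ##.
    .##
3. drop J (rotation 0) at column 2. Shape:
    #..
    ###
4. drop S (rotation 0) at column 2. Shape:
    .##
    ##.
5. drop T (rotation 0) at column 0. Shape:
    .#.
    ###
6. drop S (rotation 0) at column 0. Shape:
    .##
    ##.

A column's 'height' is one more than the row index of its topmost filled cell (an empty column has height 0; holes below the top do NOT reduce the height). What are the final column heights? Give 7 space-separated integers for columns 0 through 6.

Answer: 10 11 11 8 8 0 0

Derivation:
Drop 1: T rot0 at col 2 lands with bottom-row=0; cleared 0 line(s) (total 0); column heights now [0 0 1 2 1 0 0], max=2
Drop 2: Z rot2 at col 1 lands with bottom-row=2; cleared 0 line(s) (total 0); column heights now [0 4 4 3 1 0 0], max=4
Drop 3: J rot0 at col 2 lands with bottom-row=4; cleared 0 line(s) (total 0); column heights now [0 4 6 5 5 0 0], max=6
Drop 4: S rot0 at col 2 lands with bottom-row=6; cleared 0 line(s) (total 0); column heights now [0 4 7 8 8 0 0], max=8
Drop 5: T rot0 at col 0 lands with bottom-row=7; cleared 0 line(s) (total 0); column heights now [8 9 8 8 8 0 0], max=9
Drop 6: S rot0 at col 0 lands with bottom-row=9; cleared 0 line(s) (total 0); column heights now [10 11 11 8 8 0 0], max=11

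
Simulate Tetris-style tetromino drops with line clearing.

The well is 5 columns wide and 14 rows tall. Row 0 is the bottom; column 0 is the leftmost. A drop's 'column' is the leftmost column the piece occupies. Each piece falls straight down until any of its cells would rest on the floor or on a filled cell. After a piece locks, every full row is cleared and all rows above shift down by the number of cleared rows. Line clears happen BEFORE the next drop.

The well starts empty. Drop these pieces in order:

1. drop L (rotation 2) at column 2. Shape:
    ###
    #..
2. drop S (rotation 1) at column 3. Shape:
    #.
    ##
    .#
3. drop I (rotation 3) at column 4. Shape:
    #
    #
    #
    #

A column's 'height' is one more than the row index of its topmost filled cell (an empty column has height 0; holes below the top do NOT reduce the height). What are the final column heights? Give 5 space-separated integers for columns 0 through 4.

Answer: 0 0 2 5 8

Derivation:
Drop 1: L rot2 at col 2 lands with bottom-row=0; cleared 0 line(s) (total 0); column heights now [0 0 2 2 2], max=2
Drop 2: S rot1 at col 3 lands with bottom-row=2; cleared 0 line(s) (total 0); column heights now [0 0 2 5 4], max=5
Drop 3: I rot3 at col 4 lands with bottom-row=4; cleared 0 line(s) (total 0); column heights now [0 0 2 5 8], max=8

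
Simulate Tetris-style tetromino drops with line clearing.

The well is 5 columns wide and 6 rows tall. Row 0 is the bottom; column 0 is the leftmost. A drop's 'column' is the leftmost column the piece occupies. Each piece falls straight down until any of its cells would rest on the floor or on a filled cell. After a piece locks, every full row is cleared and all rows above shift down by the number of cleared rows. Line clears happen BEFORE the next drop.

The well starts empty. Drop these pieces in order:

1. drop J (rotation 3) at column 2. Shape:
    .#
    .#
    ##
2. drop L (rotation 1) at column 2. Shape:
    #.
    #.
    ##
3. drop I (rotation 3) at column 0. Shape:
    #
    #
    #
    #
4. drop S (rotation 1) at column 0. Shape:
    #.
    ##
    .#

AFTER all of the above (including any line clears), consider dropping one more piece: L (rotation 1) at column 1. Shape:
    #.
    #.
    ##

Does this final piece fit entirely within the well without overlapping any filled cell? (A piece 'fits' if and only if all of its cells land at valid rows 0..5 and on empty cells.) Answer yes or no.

Drop 1: J rot3 at col 2 lands with bottom-row=0; cleared 0 line(s) (total 0); column heights now [0 0 1 3 0], max=3
Drop 2: L rot1 at col 2 lands with bottom-row=3; cleared 0 line(s) (total 0); column heights now [0 0 6 4 0], max=6
Drop 3: I rot3 at col 0 lands with bottom-row=0; cleared 0 line(s) (total 0); column heights now [4 0 6 4 0], max=6
Drop 4: S rot1 at col 0 lands with bottom-row=3; cleared 0 line(s) (total 0); column heights now [6 5 6 4 0], max=6
Test piece L rot1 at col 1 (width 2): heights before test = [6 5 6 4 0]; fits = False

Answer: no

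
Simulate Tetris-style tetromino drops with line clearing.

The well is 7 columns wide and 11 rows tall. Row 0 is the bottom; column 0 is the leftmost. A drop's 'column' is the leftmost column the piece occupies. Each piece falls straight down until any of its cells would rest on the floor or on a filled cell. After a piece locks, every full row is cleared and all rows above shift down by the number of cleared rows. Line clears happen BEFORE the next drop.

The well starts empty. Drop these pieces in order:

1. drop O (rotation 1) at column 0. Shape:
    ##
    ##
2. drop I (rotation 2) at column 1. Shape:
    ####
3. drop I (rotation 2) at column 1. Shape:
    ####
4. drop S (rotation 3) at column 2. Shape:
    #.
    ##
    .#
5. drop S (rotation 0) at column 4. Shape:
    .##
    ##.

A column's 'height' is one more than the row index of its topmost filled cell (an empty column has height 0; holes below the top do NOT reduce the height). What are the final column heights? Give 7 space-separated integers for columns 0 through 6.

Answer: 2 4 7 6 5 6 6

Derivation:
Drop 1: O rot1 at col 0 lands with bottom-row=0; cleared 0 line(s) (total 0); column heights now [2 2 0 0 0 0 0], max=2
Drop 2: I rot2 at col 1 lands with bottom-row=2; cleared 0 line(s) (total 0); column heights now [2 3 3 3 3 0 0], max=3
Drop 3: I rot2 at col 1 lands with bottom-row=3; cleared 0 line(s) (total 0); column heights now [2 4 4 4 4 0 0], max=4
Drop 4: S rot3 at col 2 lands with bottom-row=4; cleared 0 line(s) (total 0); column heights now [2 4 7 6 4 0 0], max=7
Drop 5: S rot0 at col 4 lands with bottom-row=4; cleared 0 line(s) (total 0); column heights now [2 4 7 6 5 6 6], max=7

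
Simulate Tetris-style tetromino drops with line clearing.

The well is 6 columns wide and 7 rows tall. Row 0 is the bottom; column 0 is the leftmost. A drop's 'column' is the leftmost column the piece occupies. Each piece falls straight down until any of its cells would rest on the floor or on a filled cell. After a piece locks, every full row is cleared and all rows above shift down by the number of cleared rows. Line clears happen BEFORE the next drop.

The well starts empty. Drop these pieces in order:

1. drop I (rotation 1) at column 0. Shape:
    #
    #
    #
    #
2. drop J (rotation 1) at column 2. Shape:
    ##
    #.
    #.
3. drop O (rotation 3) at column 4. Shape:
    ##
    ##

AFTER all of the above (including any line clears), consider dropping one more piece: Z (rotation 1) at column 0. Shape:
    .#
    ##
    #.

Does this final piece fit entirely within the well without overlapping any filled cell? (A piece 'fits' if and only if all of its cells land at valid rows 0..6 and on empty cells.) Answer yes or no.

Drop 1: I rot1 at col 0 lands with bottom-row=0; cleared 0 line(s) (total 0); column heights now [4 0 0 0 0 0], max=4
Drop 2: J rot1 at col 2 lands with bottom-row=0; cleared 0 line(s) (total 0); column heights now [4 0 3 3 0 0], max=4
Drop 3: O rot3 at col 4 lands with bottom-row=0; cleared 0 line(s) (total 0); column heights now [4 0 3 3 2 2], max=4
Test piece Z rot1 at col 0 (width 2): heights before test = [4 0 3 3 2 2]; fits = True

Answer: yes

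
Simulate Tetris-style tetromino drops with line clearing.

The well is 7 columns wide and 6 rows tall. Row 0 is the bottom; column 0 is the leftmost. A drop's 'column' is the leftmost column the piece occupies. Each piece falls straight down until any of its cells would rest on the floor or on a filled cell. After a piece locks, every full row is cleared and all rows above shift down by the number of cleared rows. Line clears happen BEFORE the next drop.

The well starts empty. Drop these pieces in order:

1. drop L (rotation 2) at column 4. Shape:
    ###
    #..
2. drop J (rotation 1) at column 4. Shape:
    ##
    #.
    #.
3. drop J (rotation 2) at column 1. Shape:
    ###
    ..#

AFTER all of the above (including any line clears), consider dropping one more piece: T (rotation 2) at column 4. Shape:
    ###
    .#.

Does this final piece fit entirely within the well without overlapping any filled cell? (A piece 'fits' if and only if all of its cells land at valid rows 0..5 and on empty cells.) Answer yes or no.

Drop 1: L rot2 at col 4 lands with bottom-row=0; cleared 0 line(s) (total 0); column heights now [0 0 0 0 2 2 2], max=2
Drop 2: J rot1 at col 4 lands with bottom-row=2; cleared 0 line(s) (total 0); column heights now [0 0 0 0 5 5 2], max=5
Drop 3: J rot2 at col 1 lands with bottom-row=0; cleared 0 line(s) (total 0); column heights now [0 2 2 2 5 5 2], max=5
Test piece T rot2 at col 4 (width 3): heights before test = [0 2 2 2 5 5 2]; fits = False

Answer: no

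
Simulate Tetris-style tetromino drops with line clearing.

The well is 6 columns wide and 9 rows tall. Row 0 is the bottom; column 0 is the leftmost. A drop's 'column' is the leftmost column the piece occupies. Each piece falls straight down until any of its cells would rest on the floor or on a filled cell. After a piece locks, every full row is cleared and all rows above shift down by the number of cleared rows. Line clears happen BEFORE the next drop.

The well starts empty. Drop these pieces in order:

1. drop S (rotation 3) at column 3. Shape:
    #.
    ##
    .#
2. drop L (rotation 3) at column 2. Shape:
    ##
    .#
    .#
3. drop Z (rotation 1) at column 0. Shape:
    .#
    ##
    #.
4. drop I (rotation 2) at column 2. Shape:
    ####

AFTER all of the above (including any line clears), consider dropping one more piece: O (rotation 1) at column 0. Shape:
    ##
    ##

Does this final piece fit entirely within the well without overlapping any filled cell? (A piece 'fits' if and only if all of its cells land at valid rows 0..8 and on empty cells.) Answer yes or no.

Answer: yes

Derivation:
Drop 1: S rot3 at col 3 lands with bottom-row=0; cleared 0 line(s) (total 0); column heights now [0 0 0 3 2 0], max=3
Drop 2: L rot3 at col 2 lands with bottom-row=3; cleared 0 line(s) (total 0); column heights now [0 0 6 6 2 0], max=6
Drop 3: Z rot1 at col 0 lands with bottom-row=0; cleared 0 line(s) (total 0); column heights now [2 3 6 6 2 0], max=6
Drop 4: I rot2 at col 2 lands with bottom-row=6; cleared 0 line(s) (total 0); column heights now [2 3 7 7 7 7], max=7
Test piece O rot1 at col 0 (width 2): heights before test = [2 3 7 7 7 7]; fits = True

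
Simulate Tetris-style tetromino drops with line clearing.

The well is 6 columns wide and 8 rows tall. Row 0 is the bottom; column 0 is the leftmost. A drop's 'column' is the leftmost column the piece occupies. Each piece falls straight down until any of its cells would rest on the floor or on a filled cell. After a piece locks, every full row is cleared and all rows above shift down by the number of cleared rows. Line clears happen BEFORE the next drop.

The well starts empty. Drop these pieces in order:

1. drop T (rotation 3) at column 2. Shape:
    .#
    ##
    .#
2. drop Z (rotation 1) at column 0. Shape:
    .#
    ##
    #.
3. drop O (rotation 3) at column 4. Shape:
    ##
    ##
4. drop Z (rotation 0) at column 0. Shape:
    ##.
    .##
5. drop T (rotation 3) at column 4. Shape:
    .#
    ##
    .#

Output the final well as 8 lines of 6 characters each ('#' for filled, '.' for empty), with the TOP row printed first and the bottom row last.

Answer: ......
......
......
......
##...#
.##.##
.#.#.#
#..###

Derivation:
Drop 1: T rot3 at col 2 lands with bottom-row=0; cleared 0 line(s) (total 0); column heights now [0 0 2 3 0 0], max=3
Drop 2: Z rot1 at col 0 lands with bottom-row=0; cleared 0 line(s) (total 0); column heights now [2 3 2 3 0 0], max=3
Drop 3: O rot3 at col 4 lands with bottom-row=0; cleared 1 line(s) (total 1); column heights now [1 2 0 2 1 1], max=2
Drop 4: Z rot0 at col 0 lands with bottom-row=2; cleared 0 line(s) (total 1); column heights now [4 4 3 2 1 1], max=4
Drop 5: T rot3 at col 4 lands with bottom-row=1; cleared 0 line(s) (total 1); column heights now [4 4 3 2 3 4], max=4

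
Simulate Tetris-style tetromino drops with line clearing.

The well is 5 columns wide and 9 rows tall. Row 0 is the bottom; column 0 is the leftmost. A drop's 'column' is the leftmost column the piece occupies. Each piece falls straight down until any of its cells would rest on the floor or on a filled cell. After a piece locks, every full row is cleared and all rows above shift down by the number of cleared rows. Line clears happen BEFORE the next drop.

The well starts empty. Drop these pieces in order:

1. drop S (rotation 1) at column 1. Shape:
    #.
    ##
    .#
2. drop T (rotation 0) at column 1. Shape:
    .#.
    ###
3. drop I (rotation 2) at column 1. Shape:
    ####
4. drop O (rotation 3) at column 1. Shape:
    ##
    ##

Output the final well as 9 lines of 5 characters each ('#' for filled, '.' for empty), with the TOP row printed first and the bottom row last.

Drop 1: S rot1 at col 1 lands with bottom-row=0; cleared 0 line(s) (total 0); column heights now [0 3 2 0 0], max=3
Drop 2: T rot0 at col 1 lands with bottom-row=3; cleared 0 line(s) (total 0); column heights now [0 4 5 4 0], max=5
Drop 3: I rot2 at col 1 lands with bottom-row=5; cleared 0 line(s) (total 0); column heights now [0 6 6 6 6], max=6
Drop 4: O rot3 at col 1 lands with bottom-row=6; cleared 0 line(s) (total 0); column heights now [0 8 8 6 6], max=8

Answer: .....
.##..
.##..
.####
..#..
.###.
.#...
.##..
..#..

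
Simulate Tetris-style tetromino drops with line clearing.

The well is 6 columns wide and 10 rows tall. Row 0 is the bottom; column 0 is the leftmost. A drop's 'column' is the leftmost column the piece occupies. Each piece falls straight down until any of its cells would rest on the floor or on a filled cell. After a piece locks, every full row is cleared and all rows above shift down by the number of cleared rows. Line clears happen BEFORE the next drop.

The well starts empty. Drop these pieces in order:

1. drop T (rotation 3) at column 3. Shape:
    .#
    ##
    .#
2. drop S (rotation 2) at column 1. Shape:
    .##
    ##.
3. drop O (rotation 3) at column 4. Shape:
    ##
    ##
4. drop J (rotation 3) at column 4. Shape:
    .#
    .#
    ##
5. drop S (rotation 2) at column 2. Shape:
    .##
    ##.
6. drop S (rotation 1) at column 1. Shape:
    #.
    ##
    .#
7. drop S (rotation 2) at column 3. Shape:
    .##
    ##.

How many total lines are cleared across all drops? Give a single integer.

Answer: 0

Derivation:
Drop 1: T rot3 at col 3 lands with bottom-row=0; cleared 0 line(s) (total 0); column heights now [0 0 0 2 3 0], max=3
Drop 2: S rot2 at col 1 lands with bottom-row=1; cleared 0 line(s) (total 0); column heights now [0 2 3 3 3 0], max=3
Drop 3: O rot3 at col 4 lands with bottom-row=3; cleared 0 line(s) (total 0); column heights now [0 2 3 3 5 5], max=5
Drop 4: J rot3 at col 4 lands with bottom-row=5; cleared 0 line(s) (total 0); column heights now [0 2 3 3 6 8], max=8
Drop 5: S rot2 at col 2 lands with bottom-row=5; cleared 0 line(s) (total 0); column heights now [0 2 6 7 7 8], max=8
Drop 6: S rot1 at col 1 lands with bottom-row=6; cleared 0 line(s) (total 0); column heights now [0 9 8 7 7 8], max=9
Drop 7: S rot2 at col 3 lands with bottom-row=7; cleared 0 line(s) (total 0); column heights now [0 9 8 8 9 9], max=9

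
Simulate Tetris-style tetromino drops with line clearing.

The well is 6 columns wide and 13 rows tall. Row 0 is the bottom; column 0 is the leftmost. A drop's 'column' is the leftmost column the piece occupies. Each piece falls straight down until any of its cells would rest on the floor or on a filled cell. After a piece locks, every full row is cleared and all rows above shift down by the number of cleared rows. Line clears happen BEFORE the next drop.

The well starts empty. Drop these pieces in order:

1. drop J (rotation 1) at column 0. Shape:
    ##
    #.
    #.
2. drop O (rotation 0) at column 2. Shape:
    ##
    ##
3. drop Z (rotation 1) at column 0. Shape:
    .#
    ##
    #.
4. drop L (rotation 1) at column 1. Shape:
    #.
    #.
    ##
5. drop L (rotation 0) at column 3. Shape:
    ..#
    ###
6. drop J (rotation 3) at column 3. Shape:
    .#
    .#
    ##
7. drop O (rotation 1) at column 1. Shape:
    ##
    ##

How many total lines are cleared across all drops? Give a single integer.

Answer: 0

Derivation:
Drop 1: J rot1 at col 0 lands with bottom-row=0; cleared 0 line(s) (total 0); column heights now [3 3 0 0 0 0], max=3
Drop 2: O rot0 at col 2 lands with bottom-row=0; cleared 0 line(s) (total 0); column heights now [3 3 2 2 0 0], max=3
Drop 3: Z rot1 at col 0 lands with bottom-row=3; cleared 0 line(s) (total 0); column heights now [5 6 2 2 0 0], max=6
Drop 4: L rot1 at col 1 lands with bottom-row=6; cleared 0 line(s) (total 0); column heights now [5 9 7 2 0 0], max=9
Drop 5: L rot0 at col 3 lands with bottom-row=2; cleared 0 line(s) (total 0); column heights now [5 9 7 3 3 4], max=9
Drop 6: J rot3 at col 3 lands with bottom-row=3; cleared 0 line(s) (total 0); column heights now [5 9 7 4 6 4], max=9
Drop 7: O rot1 at col 1 lands with bottom-row=9; cleared 0 line(s) (total 0); column heights now [5 11 11 4 6 4], max=11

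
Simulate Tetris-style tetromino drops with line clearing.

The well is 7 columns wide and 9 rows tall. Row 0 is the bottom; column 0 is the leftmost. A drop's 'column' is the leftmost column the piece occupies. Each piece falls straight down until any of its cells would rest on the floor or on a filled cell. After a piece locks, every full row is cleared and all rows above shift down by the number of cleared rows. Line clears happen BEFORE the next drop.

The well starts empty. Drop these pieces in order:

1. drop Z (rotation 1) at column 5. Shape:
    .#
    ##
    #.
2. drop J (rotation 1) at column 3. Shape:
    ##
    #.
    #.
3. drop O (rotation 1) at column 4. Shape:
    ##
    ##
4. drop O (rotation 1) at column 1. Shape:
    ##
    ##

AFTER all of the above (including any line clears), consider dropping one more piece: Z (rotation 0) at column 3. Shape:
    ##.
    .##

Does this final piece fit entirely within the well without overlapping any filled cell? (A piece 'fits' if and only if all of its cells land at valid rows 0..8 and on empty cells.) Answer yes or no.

Answer: yes

Derivation:
Drop 1: Z rot1 at col 5 lands with bottom-row=0; cleared 0 line(s) (total 0); column heights now [0 0 0 0 0 2 3], max=3
Drop 2: J rot1 at col 3 lands with bottom-row=0; cleared 0 line(s) (total 0); column heights now [0 0 0 3 3 2 3], max=3
Drop 3: O rot1 at col 4 lands with bottom-row=3; cleared 0 line(s) (total 0); column heights now [0 0 0 3 5 5 3], max=5
Drop 4: O rot1 at col 1 lands with bottom-row=0; cleared 0 line(s) (total 0); column heights now [0 2 2 3 5 5 3], max=5
Test piece Z rot0 at col 3 (width 3): heights before test = [0 2 2 3 5 5 3]; fits = True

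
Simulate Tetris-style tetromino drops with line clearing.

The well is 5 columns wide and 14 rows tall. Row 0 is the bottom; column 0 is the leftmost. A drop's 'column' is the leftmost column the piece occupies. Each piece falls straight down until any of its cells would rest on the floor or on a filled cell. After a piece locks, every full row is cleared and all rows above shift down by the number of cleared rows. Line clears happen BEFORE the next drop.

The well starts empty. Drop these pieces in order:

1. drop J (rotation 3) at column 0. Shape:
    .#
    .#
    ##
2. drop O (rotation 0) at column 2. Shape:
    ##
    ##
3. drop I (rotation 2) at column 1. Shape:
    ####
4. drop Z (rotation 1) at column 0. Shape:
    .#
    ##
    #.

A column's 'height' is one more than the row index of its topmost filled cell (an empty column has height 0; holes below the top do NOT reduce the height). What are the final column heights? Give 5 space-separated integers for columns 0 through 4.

Answer: 4 5 2 2 0

Derivation:
Drop 1: J rot3 at col 0 lands with bottom-row=0; cleared 0 line(s) (total 0); column heights now [1 3 0 0 0], max=3
Drop 2: O rot0 at col 2 lands with bottom-row=0; cleared 0 line(s) (total 0); column heights now [1 3 2 2 0], max=3
Drop 3: I rot2 at col 1 lands with bottom-row=3; cleared 0 line(s) (total 0); column heights now [1 4 4 4 4], max=4
Drop 4: Z rot1 at col 0 lands with bottom-row=3; cleared 1 line(s) (total 1); column heights now [4 5 2 2 0], max=5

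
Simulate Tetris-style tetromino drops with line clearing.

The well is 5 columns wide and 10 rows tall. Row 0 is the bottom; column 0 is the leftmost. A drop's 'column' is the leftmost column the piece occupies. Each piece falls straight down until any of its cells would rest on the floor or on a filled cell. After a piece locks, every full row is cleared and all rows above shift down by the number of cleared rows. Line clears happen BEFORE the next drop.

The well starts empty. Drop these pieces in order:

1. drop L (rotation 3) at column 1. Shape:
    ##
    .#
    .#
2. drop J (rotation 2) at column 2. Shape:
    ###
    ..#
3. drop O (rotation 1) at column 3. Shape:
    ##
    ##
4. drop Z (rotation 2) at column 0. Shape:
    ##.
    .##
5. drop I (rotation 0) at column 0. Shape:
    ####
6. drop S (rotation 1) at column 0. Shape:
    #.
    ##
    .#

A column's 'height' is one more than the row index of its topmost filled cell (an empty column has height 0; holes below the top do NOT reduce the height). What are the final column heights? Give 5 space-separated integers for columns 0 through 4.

Answer: 10 9 7 7 6

Derivation:
Drop 1: L rot3 at col 1 lands with bottom-row=0; cleared 0 line(s) (total 0); column heights now [0 3 3 0 0], max=3
Drop 2: J rot2 at col 2 lands with bottom-row=2; cleared 0 line(s) (total 0); column heights now [0 3 4 4 4], max=4
Drop 3: O rot1 at col 3 lands with bottom-row=4; cleared 0 line(s) (total 0); column heights now [0 3 4 6 6], max=6
Drop 4: Z rot2 at col 0 lands with bottom-row=4; cleared 0 line(s) (total 0); column heights now [6 6 5 6 6], max=6
Drop 5: I rot0 at col 0 lands with bottom-row=6; cleared 0 line(s) (total 0); column heights now [7 7 7 7 6], max=7
Drop 6: S rot1 at col 0 lands with bottom-row=7; cleared 0 line(s) (total 0); column heights now [10 9 7 7 6], max=10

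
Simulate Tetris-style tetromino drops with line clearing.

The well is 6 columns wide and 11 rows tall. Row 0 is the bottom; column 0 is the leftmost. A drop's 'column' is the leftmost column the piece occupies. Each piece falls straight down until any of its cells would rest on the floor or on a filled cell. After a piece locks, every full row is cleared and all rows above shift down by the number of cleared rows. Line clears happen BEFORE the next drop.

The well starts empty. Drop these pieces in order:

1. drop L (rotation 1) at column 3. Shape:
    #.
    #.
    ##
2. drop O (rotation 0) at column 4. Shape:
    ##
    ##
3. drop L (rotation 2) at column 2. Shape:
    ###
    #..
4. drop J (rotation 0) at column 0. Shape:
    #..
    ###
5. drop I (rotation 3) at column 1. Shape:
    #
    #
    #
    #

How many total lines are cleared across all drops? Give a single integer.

Drop 1: L rot1 at col 3 lands with bottom-row=0; cleared 0 line(s) (total 0); column heights now [0 0 0 3 1 0], max=3
Drop 2: O rot0 at col 4 lands with bottom-row=1; cleared 0 line(s) (total 0); column heights now [0 0 0 3 3 3], max=3
Drop 3: L rot2 at col 2 lands with bottom-row=2; cleared 0 line(s) (total 0); column heights now [0 0 4 4 4 3], max=4
Drop 4: J rot0 at col 0 lands with bottom-row=4; cleared 0 line(s) (total 0); column heights now [6 5 5 4 4 3], max=6
Drop 5: I rot3 at col 1 lands with bottom-row=5; cleared 0 line(s) (total 0); column heights now [6 9 5 4 4 3], max=9

Answer: 0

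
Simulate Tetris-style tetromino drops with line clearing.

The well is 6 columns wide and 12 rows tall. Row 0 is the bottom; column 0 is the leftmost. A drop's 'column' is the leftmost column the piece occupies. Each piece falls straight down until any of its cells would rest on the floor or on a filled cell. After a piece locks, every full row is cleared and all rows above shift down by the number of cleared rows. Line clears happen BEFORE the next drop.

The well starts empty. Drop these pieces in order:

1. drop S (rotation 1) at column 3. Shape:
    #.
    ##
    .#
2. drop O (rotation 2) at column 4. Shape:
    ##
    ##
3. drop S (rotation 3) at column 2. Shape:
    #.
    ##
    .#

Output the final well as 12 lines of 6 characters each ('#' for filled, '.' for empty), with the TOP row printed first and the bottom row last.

Answer: ......
......
......
......
......
......
..#...
..##..
...###
...###
...##.
....#.

Derivation:
Drop 1: S rot1 at col 3 lands with bottom-row=0; cleared 0 line(s) (total 0); column heights now [0 0 0 3 2 0], max=3
Drop 2: O rot2 at col 4 lands with bottom-row=2; cleared 0 line(s) (total 0); column heights now [0 0 0 3 4 4], max=4
Drop 3: S rot3 at col 2 lands with bottom-row=3; cleared 0 line(s) (total 0); column heights now [0 0 6 5 4 4], max=6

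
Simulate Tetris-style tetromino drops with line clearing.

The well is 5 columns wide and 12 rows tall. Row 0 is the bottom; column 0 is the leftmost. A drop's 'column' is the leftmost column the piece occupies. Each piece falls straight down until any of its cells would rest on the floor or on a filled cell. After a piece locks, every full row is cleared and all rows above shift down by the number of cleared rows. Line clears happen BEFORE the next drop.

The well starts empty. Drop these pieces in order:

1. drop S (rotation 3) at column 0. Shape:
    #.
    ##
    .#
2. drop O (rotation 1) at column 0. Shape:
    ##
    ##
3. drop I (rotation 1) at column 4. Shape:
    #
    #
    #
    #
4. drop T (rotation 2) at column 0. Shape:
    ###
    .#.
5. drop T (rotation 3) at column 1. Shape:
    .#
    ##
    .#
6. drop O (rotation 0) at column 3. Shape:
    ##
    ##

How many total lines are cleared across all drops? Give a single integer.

Drop 1: S rot3 at col 0 lands with bottom-row=0; cleared 0 line(s) (total 0); column heights now [3 2 0 0 0], max=3
Drop 2: O rot1 at col 0 lands with bottom-row=3; cleared 0 line(s) (total 0); column heights now [5 5 0 0 0], max=5
Drop 3: I rot1 at col 4 lands with bottom-row=0; cleared 0 line(s) (total 0); column heights now [5 5 0 0 4], max=5
Drop 4: T rot2 at col 0 lands with bottom-row=5; cleared 0 line(s) (total 0); column heights now [7 7 7 0 4], max=7
Drop 5: T rot3 at col 1 lands with bottom-row=7; cleared 0 line(s) (total 0); column heights now [7 9 10 0 4], max=10
Drop 6: O rot0 at col 3 lands with bottom-row=4; cleared 0 line(s) (total 0); column heights now [7 9 10 6 6], max=10

Answer: 0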